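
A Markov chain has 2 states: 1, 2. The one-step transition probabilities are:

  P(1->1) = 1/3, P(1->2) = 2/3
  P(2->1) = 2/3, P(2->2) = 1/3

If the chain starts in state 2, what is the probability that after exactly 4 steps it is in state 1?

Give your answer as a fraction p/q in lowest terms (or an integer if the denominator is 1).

Computing P^4 by repeated multiplication:
P^1 =
  1: [1/3, 2/3]
  2: [2/3, 1/3]
P^2 =
  1: [5/9, 4/9]
  2: [4/9, 5/9]
P^3 =
  1: [13/27, 14/27]
  2: [14/27, 13/27]
P^4 =
  1: [41/81, 40/81]
  2: [40/81, 41/81]

(P^4)[2 -> 1] = 40/81

Answer: 40/81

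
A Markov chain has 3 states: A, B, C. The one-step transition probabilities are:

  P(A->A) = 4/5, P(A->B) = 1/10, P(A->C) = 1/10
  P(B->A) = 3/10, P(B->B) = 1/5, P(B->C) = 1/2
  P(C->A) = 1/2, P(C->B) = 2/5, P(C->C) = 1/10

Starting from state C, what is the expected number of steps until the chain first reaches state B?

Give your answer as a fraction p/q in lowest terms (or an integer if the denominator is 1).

Answer: 70/13

Derivation:
Let h_i = expected steps to first reach B from state i.
Boundary: h_B = 0.
First-step equations for the other states:
  h_A = 1 + 4/5*h_A + 1/10*h_B + 1/10*h_C
  h_C = 1 + 1/2*h_A + 2/5*h_B + 1/10*h_C

Substituting h_B = 0 and rearranging gives the linear system (I - Q) h = 1:
  [1/5, -1/10] . (h_A, h_C) = 1
  [-1/2, 9/10] . (h_A, h_C) = 1

Solving yields:
  h_A = 100/13
  h_C = 70/13

Starting state is C, so the expected hitting time is h_C = 70/13.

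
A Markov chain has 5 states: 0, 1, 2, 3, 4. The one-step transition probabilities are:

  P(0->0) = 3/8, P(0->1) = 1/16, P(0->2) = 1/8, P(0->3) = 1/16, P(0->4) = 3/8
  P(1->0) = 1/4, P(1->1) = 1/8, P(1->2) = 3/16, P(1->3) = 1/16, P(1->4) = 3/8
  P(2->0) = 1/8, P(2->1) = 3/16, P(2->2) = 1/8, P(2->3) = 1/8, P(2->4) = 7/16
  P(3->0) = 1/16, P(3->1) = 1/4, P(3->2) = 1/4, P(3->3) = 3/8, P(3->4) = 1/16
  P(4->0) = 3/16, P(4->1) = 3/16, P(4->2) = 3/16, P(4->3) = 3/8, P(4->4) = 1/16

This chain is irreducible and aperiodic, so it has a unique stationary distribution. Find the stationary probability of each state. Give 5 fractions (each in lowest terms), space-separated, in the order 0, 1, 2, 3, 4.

Answer: 11781/59968 9963/59968 333/1874 13029/59968 14539/59968

Derivation:
The stationary distribution satisfies pi = pi * P, i.e.:
  pi_0 = 3/8*pi_0 + 1/4*pi_1 + 1/8*pi_2 + 1/16*pi_3 + 3/16*pi_4
  pi_1 = 1/16*pi_0 + 1/8*pi_1 + 3/16*pi_2 + 1/4*pi_3 + 3/16*pi_4
  pi_2 = 1/8*pi_0 + 3/16*pi_1 + 1/8*pi_2 + 1/4*pi_3 + 3/16*pi_4
  pi_3 = 1/16*pi_0 + 1/16*pi_1 + 1/8*pi_2 + 3/8*pi_3 + 3/8*pi_4
  pi_4 = 3/8*pi_0 + 3/8*pi_1 + 7/16*pi_2 + 1/16*pi_3 + 1/16*pi_4
with normalization: pi_0 + pi_1 + pi_2 + pi_3 + pi_4 = 1.

Using the first 4 balance equations plus normalization, the linear system A*pi = b is:
  [-5/8, 1/4, 1/8, 1/16, 3/16] . pi = 0
  [1/16, -7/8, 3/16, 1/4, 3/16] . pi = 0
  [1/8, 3/16, -7/8, 1/4, 3/16] . pi = 0
  [1/16, 1/16, 1/8, -5/8, 3/8] . pi = 0
  [1, 1, 1, 1, 1] . pi = 1

Solving yields:
  pi_0 = 11781/59968
  pi_1 = 9963/59968
  pi_2 = 333/1874
  pi_3 = 13029/59968
  pi_4 = 14539/59968

Verification (pi * P):
  11781/59968*3/8 + 9963/59968*1/4 + 333/1874*1/8 + 13029/59968*1/16 + 14539/59968*3/16 = 11781/59968 = pi_0  (ok)
  11781/59968*1/16 + 9963/59968*1/8 + 333/1874*3/16 + 13029/59968*1/4 + 14539/59968*3/16 = 9963/59968 = pi_1  (ok)
  11781/59968*1/8 + 9963/59968*3/16 + 333/1874*1/8 + 13029/59968*1/4 + 14539/59968*3/16 = 333/1874 = pi_2  (ok)
  11781/59968*1/16 + 9963/59968*1/16 + 333/1874*1/8 + 13029/59968*3/8 + 14539/59968*3/8 = 13029/59968 = pi_3  (ok)
  11781/59968*3/8 + 9963/59968*3/8 + 333/1874*7/16 + 13029/59968*1/16 + 14539/59968*1/16 = 14539/59968 = pi_4  (ok)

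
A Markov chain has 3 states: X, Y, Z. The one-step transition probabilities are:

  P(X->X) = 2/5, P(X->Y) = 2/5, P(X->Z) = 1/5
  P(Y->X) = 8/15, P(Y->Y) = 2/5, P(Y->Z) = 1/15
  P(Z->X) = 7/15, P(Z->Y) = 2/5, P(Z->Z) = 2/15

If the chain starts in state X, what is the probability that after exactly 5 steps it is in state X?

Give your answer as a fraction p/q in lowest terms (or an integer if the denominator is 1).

Computing P^5 by repeated multiplication:
P^1 =
  X: [2/5, 2/5, 1/5]
  Y: [8/15, 2/5, 1/15]
  Z: [7/15, 2/5, 2/15]
P^2 =
  X: [7/15, 2/5, 2/15]
  Y: [103/225, 2/5, 32/225]
  Z: [104/225, 2/5, 31/225]
P^3 =
  X: [104/225, 2/5, 31/225]
  Y: [1562/3375, 2/5, 463/3375]
  Z: [1561/3375, 2/5, 464/3375]
P^4 =
  X: [1561/3375, 2/5, 464/3375]
  Y: [23413/50625, 2/5, 6962/50625]
  Z: [23414/50625, 2/5, 6961/50625]
P^5 =
  X: [23414/50625, 2/5, 6961/50625]
  Y: [351212/759375, 2/5, 104413/759375]
  Z: [351211/759375, 2/5, 104414/759375]

(P^5)[X -> X] = 23414/50625

Answer: 23414/50625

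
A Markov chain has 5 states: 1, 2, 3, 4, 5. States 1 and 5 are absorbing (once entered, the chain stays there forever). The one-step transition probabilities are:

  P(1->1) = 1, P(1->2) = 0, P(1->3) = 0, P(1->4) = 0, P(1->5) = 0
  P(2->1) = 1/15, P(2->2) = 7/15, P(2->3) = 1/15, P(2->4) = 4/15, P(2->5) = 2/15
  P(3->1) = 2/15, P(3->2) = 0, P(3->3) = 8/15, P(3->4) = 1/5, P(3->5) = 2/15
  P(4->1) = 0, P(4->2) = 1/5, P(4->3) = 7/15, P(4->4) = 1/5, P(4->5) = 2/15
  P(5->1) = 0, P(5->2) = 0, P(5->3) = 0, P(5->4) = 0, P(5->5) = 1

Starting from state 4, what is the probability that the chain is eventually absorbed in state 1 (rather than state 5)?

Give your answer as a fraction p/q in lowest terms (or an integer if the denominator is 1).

Let a_i = P(absorbed in 1 | start in state i).
Boundary conditions: a_1 = 1, a_5 = 0.
For each transient state i, a_i = sum_j P(i->j) * a_j:
  a_2 = 1/15*a_1 + 7/15*a_2 + 1/15*a_3 + 4/15*a_4 + 2/15*a_5
  a_3 = 2/15*a_1 + 0*a_2 + 8/15*a_3 + 1/5*a_4 + 2/15*a_5
  a_4 = 0*a_1 + 1/5*a_2 + 7/15*a_3 + 1/5*a_4 + 2/15*a_5

Substituting a_1 = 1 and a_5 = 0, rearrange to (I - Q) a = r where r[i] = P(i -> 1):
  [8/15, -1/15, -4/15] . (a_2, a_3, a_4) = 1/15
  [0, 7/15, -1/5] . (a_2, a_3, a_4) = 2/15
  [-1/5, -7/15, 4/5] . (a_2, a_3, a_4) = 0

Solving yields:
  a_2 = 143/411
  a_3 = 59/137
  a_4 = 139/411

Starting state is 4, so the absorption probability is a_4 = 139/411.

Answer: 139/411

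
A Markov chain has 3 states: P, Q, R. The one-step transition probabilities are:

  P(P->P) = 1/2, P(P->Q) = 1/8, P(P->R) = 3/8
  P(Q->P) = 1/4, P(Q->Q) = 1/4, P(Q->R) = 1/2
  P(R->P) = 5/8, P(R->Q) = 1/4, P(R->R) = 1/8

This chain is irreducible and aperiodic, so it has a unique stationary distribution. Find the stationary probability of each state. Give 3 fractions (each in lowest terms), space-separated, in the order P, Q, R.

The stationary distribution satisfies pi = pi * P, i.e.:
  pi_P = 1/2*pi_P + 1/4*pi_Q + 5/8*pi_R
  pi_Q = 1/8*pi_P + 1/4*pi_Q + 1/4*pi_R
  pi_R = 3/8*pi_P + 1/2*pi_Q + 1/8*pi_R
with normalization: pi_P + pi_Q + pi_R = 1.

Using the first 2 balance equations plus normalization, the linear system A*pi = b is:
  [-1/2, 1/4, 5/8] . pi = 0
  [1/8, -3/4, 1/4] . pi = 0
  [1, 1, 1] . pi = 1

Solving yields:
  pi_P = 34/69
  pi_Q = 13/69
  pi_R = 22/69

Verification (pi * P):
  34/69*1/2 + 13/69*1/4 + 22/69*5/8 = 34/69 = pi_P  (ok)
  34/69*1/8 + 13/69*1/4 + 22/69*1/4 = 13/69 = pi_Q  (ok)
  34/69*3/8 + 13/69*1/2 + 22/69*1/8 = 22/69 = pi_R  (ok)

Answer: 34/69 13/69 22/69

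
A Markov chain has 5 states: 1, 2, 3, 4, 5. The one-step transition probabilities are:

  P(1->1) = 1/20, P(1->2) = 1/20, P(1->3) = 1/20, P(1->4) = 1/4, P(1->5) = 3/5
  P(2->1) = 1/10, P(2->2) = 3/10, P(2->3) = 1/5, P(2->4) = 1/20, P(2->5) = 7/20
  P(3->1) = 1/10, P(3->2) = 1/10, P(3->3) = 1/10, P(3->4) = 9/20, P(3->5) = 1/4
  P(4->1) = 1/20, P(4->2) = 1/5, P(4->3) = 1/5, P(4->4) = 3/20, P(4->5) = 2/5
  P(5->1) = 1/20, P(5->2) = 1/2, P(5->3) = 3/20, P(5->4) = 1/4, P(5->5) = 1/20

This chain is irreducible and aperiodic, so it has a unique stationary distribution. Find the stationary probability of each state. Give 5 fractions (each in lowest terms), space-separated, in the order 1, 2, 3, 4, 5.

The stationary distribution satisfies pi = pi * P, i.e.:
  pi_1 = 1/20*pi_1 + 1/10*pi_2 + 1/10*pi_3 + 1/20*pi_4 + 1/20*pi_5
  pi_2 = 1/20*pi_1 + 3/10*pi_2 + 1/10*pi_3 + 1/5*pi_4 + 1/2*pi_5
  pi_3 = 1/20*pi_1 + 1/5*pi_2 + 1/10*pi_3 + 1/5*pi_4 + 3/20*pi_5
  pi_4 = 1/4*pi_1 + 1/20*pi_2 + 9/20*pi_3 + 3/20*pi_4 + 1/4*pi_5
  pi_5 = 3/5*pi_1 + 7/20*pi_2 + 1/4*pi_3 + 2/5*pi_4 + 1/20*pi_5
with normalization: pi_1 + pi_2 + pi_3 + pi_4 + pi_5 = 1.

Using the first 4 balance equations plus normalization, the linear system A*pi = b is:
  [-19/20, 1/10, 1/10, 1/20, 1/20] . pi = 0
  [1/20, -7/10, 1/10, 1/5, 1/2] . pi = 0
  [1/20, 1/5, -9/10, 1/5, 3/20] . pi = 0
  [1/4, 1/20, 9/20, -17/20, 1/4] . pi = 0
  [1, 1, 1, 1, 1] . pi = 1

Solving yields:
  pi_1 = 3937/54503
  pi_2 = 62219/218012
  pi_3 = 34729/218012
  pi_4 = 22275/109006
  pi_5 = 30383/109006

Verification (pi * P):
  3937/54503*1/20 + 62219/218012*1/10 + 34729/218012*1/10 + 22275/109006*1/20 + 30383/109006*1/20 = 3937/54503 = pi_1  (ok)
  3937/54503*1/20 + 62219/218012*3/10 + 34729/218012*1/10 + 22275/109006*1/5 + 30383/109006*1/2 = 62219/218012 = pi_2  (ok)
  3937/54503*1/20 + 62219/218012*1/5 + 34729/218012*1/10 + 22275/109006*1/5 + 30383/109006*3/20 = 34729/218012 = pi_3  (ok)
  3937/54503*1/4 + 62219/218012*1/20 + 34729/218012*9/20 + 22275/109006*3/20 + 30383/109006*1/4 = 22275/109006 = pi_4  (ok)
  3937/54503*3/5 + 62219/218012*7/20 + 34729/218012*1/4 + 22275/109006*2/5 + 30383/109006*1/20 = 30383/109006 = pi_5  (ok)

Answer: 3937/54503 62219/218012 34729/218012 22275/109006 30383/109006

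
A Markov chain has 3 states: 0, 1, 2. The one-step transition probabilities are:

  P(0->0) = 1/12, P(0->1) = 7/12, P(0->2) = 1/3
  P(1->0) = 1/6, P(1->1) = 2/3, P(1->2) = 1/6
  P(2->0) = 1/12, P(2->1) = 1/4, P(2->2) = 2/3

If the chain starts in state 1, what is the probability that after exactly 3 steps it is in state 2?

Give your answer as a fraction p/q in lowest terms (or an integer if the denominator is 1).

Computing P^3 by repeated multiplication:
P^1 =
  0: [1/12, 7/12, 1/3]
  1: [1/6, 2/3, 1/6]
  2: [1/12, 1/4, 2/3]
P^2 =
  0: [19/144, 25/48, 25/72]
  1: [5/36, 7/12, 5/18]
  2: [5/48, 55/144, 37/72]
P^3 =
  0: [73/576, 883/1728, 313/864]
  1: [19/144, 233/432, 71/216]
  2: [199/1728, 767/1728, 127/288]

(P^3)[1 -> 2] = 71/216

Answer: 71/216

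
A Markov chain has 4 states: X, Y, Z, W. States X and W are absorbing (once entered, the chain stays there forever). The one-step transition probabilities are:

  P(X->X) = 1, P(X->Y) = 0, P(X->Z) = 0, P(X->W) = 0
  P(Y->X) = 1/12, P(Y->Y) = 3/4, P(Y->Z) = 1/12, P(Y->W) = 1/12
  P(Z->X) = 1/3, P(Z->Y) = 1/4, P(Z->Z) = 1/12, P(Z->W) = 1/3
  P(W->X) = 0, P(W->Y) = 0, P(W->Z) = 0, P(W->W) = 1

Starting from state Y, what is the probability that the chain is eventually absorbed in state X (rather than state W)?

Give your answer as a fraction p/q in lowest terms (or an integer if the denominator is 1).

Answer: 1/2

Derivation:
Let a_i = P(absorbed in X | start in state i).
Boundary conditions: a_X = 1, a_W = 0.
For each transient state i, a_i = sum_j P(i->j) * a_j:
  a_Y = 1/12*a_X + 3/4*a_Y + 1/12*a_Z + 1/12*a_W
  a_Z = 1/3*a_X + 1/4*a_Y + 1/12*a_Z + 1/3*a_W

Substituting a_X = 1 and a_W = 0, rearrange to (I - Q) a = r where r[i] = P(i -> X):
  [1/4, -1/12] . (a_Y, a_Z) = 1/12
  [-1/4, 11/12] . (a_Y, a_Z) = 1/3

Solving yields:
  a_Y = 1/2
  a_Z = 1/2

Starting state is Y, so the absorption probability is a_Y = 1/2.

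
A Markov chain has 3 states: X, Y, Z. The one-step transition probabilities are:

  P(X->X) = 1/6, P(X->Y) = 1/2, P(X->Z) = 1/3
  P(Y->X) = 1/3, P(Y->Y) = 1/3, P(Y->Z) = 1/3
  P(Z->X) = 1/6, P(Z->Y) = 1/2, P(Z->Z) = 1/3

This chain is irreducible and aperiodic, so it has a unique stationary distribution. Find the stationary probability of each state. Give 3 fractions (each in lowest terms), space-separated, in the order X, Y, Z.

The stationary distribution satisfies pi = pi * P, i.e.:
  pi_X = 1/6*pi_X + 1/3*pi_Y + 1/6*pi_Z
  pi_Y = 1/2*pi_X + 1/3*pi_Y + 1/2*pi_Z
  pi_Z = 1/3*pi_X + 1/3*pi_Y + 1/3*pi_Z
with normalization: pi_X + pi_Y + pi_Z = 1.

Using the first 2 balance equations plus normalization, the linear system A*pi = b is:
  [-5/6, 1/3, 1/6] . pi = 0
  [1/2, -2/3, 1/2] . pi = 0
  [1, 1, 1] . pi = 1

Solving yields:
  pi_X = 5/21
  pi_Y = 3/7
  pi_Z = 1/3

Verification (pi * P):
  5/21*1/6 + 3/7*1/3 + 1/3*1/6 = 5/21 = pi_X  (ok)
  5/21*1/2 + 3/7*1/3 + 1/3*1/2 = 3/7 = pi_Y  (ok)
  5/21*1/3 + 3/7*1/3 + 1/3*1/3 = 1/3 = pi_Z  (ok)

Answer: 5/21 3/7 1/3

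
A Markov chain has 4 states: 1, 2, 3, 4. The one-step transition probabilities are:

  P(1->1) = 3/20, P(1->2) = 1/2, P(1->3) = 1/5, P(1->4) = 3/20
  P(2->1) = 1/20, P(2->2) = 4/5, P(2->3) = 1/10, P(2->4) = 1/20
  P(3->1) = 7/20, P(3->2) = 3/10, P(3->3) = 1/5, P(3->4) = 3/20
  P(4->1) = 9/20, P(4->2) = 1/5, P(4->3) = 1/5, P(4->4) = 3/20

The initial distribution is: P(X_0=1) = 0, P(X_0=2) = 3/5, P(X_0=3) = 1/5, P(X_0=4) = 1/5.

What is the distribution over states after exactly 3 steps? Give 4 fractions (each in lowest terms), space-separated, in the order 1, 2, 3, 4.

Answer: 1441/10000 6297/10000 1381/10000 881/10000

Derivation:
Propagating the distribution step by step (d_{t+1} = d_t * P):
d_0 = (1=0, 2=3/5, 3=1/5, 4=1/5)
  d_1[1] = 0*3/20 + 3/5*1/20 + 1/5*7/20 + 1/5*9/20 = 19/100
  d_1[2] = 0*1/2 + 3/5*4/5 + 1/5*3/10 + 1/5*1/5 = 29/50
  d_1[3] = 0*1/5 + 3/5*1/10 + 1/5*1/5 + 1/5*1/5 = 7/50
  d_1[4] = 0*3/20 + 3/5*1/20 + 1/5*3/20 + 1/5*3/20 = 9/100
d_1 = (1=19/100, 2=29/50, 3=7/50, 4=9/100)
  d_2[1] = 19/100*3/20 + 29/50*1/20 + 7/50*7/20 + 9/100*9/20 = 147/1000
  d_2[2] = 19/100*1/2 + 29/50*4/5 + 7/50*3/10 + 9/100*1/5 = 619/1000
  d_2[3] = 19/100*1/5 + 29/50*1/10 + 7/50*1/5 + 9/100*1/5 = 71/500
  d_2[4] = 19/100*3/20 + 29/50*1/20 + 7/50*3/20 + 9/100*3/20 = 23/250
d_2 = (1=147/1000, 2=619/1000, 3=71/500, 4=23/250)
  d_3[1] = 147/1000*3/20 + 619/1000*1/20 + 71/500*7/20 + 23/250*9/20 = 1441/10000
  d_3[2] = 147/1000*1/2 + 619/1000*4/5 + 71/500*3/10 + 23/250*1/5 = 6297/10000
  d_3[3] = 147/1000*1/5 + 619/1000*1/10 + 71/500*1/5 + 23/250*1/5 = 1381/10000
  d_3[4] = 147/1000*3/20 + 619/1000*1/20 + 71/500*3/20 + 23/250*3/20 = 881/10000
d_3 = (1=1441/10000, 2=6297/10000, 3=1381/10000, 4=881/10000)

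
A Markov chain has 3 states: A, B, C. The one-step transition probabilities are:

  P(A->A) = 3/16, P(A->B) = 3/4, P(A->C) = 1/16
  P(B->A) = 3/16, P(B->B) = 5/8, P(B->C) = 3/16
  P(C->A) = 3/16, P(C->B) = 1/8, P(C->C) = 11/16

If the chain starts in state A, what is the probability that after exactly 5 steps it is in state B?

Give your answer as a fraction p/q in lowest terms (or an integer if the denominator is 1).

Computing P^5 by repeated multiplication:
P^1 =
  A: [3/16, 3/4, 1/16]
  B: [3/16, 5/8, 3/16]
  C: [3/16, 1/8, 11/16]
P^2 =
  A: [3/16, 79/128, 25/128]
  B: [3/16, 71/128, 33/128]
  C: [3/16, 39/128, 65/128]
P^3 =
  A: [3/16, 141/256, 67/256]
  B: [3/16, 133/256, 75/256]
  C: [3/16, 101/256, 107/256]
P^4 =
  A: [3/16, 265/512, 151/512]
  B: [3/16, 257/512, 159/512]
  C: [3/16, 225/512, 191/512]
P^5 =
  A: [3/16, 513/1024, 319/1024]
  B: [3/16, 505/1024, 327/1024]
  C: [3/16, 473/1024, 359/1024]

(P^5)[A -> B] = 513/1024

Answer: 513/1024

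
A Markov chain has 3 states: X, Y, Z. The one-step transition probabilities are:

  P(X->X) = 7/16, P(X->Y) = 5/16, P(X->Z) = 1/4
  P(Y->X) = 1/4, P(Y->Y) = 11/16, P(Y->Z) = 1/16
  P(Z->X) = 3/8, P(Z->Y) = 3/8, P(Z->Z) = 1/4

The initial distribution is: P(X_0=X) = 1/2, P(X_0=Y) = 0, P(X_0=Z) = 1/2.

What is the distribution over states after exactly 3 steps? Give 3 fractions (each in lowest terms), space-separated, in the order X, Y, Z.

Propagating the distribution step by step (d_{t+1} = d_t * P):
d_0 = (X=1/2, Y=0, Z=1/2)
  d_1[X] = 1/2*7/16 + 0*1/4 + 1/2*3/8 = 13/32
  d_1[Y] = 1/2*5/16 + 0*11/16 + 1/2*3/8 = 11/32
  d_1[Z] = 1/2*1/4 + 0*1/16 + 1/2*1/4 = 1/4
d_1 = (X=13/32, Y=11/32, Z=1/4)
  d_2[X] = 13/32*7/16 + 11/32*1/4 + 1/4*3/8 = 183/512
  d_2[Y] = 13/32*5/16 + 11/32*11/16 + 1/4*3/8 = 117/256
  d_2[Z] = 13/32*1/4 + 11/32*1/16 + 1/4*1/4 = 95/512
d_2 = (X=183/512, Y=117/256, Z=95/512)
  d_3[X] = 183/512*7/16 + 117/256*1/4 + 95/512*3/8 = 2787/8192
  d_3[Y] = 183/512*5/16 + 117/256*11/16 + 95/512*3/8 = 4059/8192
  d_3[Z] = 183/512*1/4 + 117/256*1/16 + 95/512*1/4 = 673/4096
d_3 = (X=2787/8192, Y=4059/8192, Z=673/4096)

Answer: 2787/8192 4059/8192 673/4096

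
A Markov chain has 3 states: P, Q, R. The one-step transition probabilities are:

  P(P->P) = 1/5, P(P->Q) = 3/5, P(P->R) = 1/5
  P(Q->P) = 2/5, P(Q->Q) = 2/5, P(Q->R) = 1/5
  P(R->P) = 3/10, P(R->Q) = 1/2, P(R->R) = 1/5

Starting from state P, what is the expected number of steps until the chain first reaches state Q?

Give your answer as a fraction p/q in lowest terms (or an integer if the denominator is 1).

Answer: 50/29

Derivation:
Let h_i = expected steps to first reach Q from state i.
Boundary: h_Q = 0.
First-step equations for the other states:
  h_P = 1 + 1/5*h_P + 3/5*h_Q + 1/5*h_R
  h_R = 1 + 3/10*h_P + 1/2*h_Q + 1/5*h_R

Substituting h_Q = 0 and rearranging gives the linear system (I - Q) h = 1:
  [4/5, -1/5] . (h_P, h_R) = 1
  [-3/10, 4/5] . (h_P, h_R) = 1

Solving yields:
  h_P = 50/29
  h_R = 55/29

Starting state is P, so the expected hitting time is h_P = 50/29.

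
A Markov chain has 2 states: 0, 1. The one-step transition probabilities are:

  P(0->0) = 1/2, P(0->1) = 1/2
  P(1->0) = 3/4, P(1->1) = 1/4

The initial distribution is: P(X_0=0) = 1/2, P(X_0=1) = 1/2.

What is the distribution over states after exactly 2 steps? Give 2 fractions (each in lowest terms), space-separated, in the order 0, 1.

Propagating the distribution step by step (d_{t+1} = d_t * P):
d_0 = (0=1/2, 1=1/2)
  d_1[0] = 1/2*1/2 + 1/2*3/4 = 5/8
  d_1[1] = 1/2*1/2 + 1/2*1/4 = 3/8
d_1 = (0=5/8, 1=3/8)
  d_2[0] = 5/8*1/2 + 3/8*3/4 = 19/32
  d_2[1] = 5/8*1/2 + 3/8*1/4 = 13/32
d_2 = (0=19/32, 1=13/32)

Answer: 19/32 13/32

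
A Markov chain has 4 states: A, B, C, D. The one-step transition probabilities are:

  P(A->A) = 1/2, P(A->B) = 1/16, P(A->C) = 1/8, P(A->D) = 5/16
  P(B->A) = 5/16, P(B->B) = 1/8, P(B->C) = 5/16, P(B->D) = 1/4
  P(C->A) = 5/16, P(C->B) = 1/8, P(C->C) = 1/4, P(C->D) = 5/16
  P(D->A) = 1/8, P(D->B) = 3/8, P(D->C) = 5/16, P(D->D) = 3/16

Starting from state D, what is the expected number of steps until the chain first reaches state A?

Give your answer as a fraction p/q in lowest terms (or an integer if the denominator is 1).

Let h_i = expected steps to first reach A from state i.
Boundary: h_A = 0.
First-step equations for the other states:
  h_B = 1 + 5/16*h_A + 1/8*h_B + 5/16*h_C + 1/4*h_D
  h_C = 1 + 5/16*h_A + 1/8*h_B + 1/4*h_C + 5/16*h_D
  h_D = 1 + 1/8*h_A + 3/8*h_B + 5/16*h_C + 3/16*h_D

Substituting h_A = 0 and rearranging gives the linear system (I - Q) h = 1:
  [7/8, -5/16, -1/4] . (h_B, h_C, h_D) = 1
  [-1/8, 3/4, -5/16] . (h_B, h_C, h_D) = 1
  [-3/8, -5/16, 13/16] . (h_B, h_C, h_D) = 1

Solving yields:
  h_B = 2312/613
  h_C = 2336/613
  h_D = 2720/613

Starting state is D, so the expected hitting time is h_D = 2720/613.

Answer: 2720/613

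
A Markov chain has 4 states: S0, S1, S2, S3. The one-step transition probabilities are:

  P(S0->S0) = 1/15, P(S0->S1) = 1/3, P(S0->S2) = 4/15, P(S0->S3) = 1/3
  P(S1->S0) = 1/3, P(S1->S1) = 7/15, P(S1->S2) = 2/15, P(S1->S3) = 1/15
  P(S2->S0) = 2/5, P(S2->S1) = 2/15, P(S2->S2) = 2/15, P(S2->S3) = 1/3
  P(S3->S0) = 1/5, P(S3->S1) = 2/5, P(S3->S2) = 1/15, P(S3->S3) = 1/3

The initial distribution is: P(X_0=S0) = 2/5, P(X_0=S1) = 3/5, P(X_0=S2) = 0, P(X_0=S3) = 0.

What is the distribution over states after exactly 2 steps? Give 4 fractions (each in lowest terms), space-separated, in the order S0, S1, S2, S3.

Propagating the distribution step by step (d_{t+1} = d_t * P):
d_0 = (S0=2/5, S1=3/5, S2=0, S3=0)
  d_1[S0] = 2/5*1/15 + 3/5*1/3 + 0*2/5 + 0*1/5 = 17/75
  d_1[S1] = 2/5*1/3 + 3/5*7/15 + 0*2/15 + 0*2/5 = 31/75
  d_1[S2] = 2/5*4/15 + 3/5*2/15 + 0*2/15 + 0*1/15 = 14/75
  d_1[S3] = 2/5*1/3 + 3/5*1/15 + 0*1/3 + 0*1/3 = 13/75
d_1 = (S0=17/75, S1=31/75, S2=14/75, S3=13/75)
  d_2[S0] = 17/75*1/15 + 31/75*1/3 + 14/75*2/5 + 13/75*1/5 = 59/225
  d_2[S1] = 17/75*1/3 + 31/75*7/15 + 14/75*2/15 + 13/75*2/5 = 136/375
  d_2[S2] = 17/75*4/15 + 31/75*2/15 + 14/75*2/15 + 13/75*1/15 = 19/125
  d_2[S3] = 17/75*1/3 + 31/75*1/15 + 14/75*1/3 + 13/75*1/3 = 251/1125
d_2 = (S0=59/225, S1=136/375, S2=19/125, S3=251/1125)

Answer: 59/225 136/375 19/125 251/1125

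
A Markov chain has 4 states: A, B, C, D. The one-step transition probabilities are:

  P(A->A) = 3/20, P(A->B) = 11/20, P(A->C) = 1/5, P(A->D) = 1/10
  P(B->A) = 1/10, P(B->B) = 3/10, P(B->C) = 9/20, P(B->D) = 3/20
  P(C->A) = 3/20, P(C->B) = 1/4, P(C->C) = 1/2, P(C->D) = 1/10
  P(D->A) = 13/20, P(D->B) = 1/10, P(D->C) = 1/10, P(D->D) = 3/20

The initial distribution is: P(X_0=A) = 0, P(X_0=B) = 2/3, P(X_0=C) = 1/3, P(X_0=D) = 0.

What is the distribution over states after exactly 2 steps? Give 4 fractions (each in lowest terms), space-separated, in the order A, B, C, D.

Answer: 81/400 67/240 159/400 29/240

Derivation:
Propagating the distribution step by step (d_{t+1} = d_t * P):
d_0 = (A=0, B=2/3, C=1/3, D=0)
  d_1[A] = 0*3/20 + 2/3*1/10 + 1/3*3/20 + 0*13/20 = 7/60
  d_1[B] = 0*11/20 + 2/3*3/10 + 1/3*1/4 + 0*1/10 = 17/60
  d_1[C] = 0*1/5 + 2/3*9/20 + 1/3*1/2 + 0*1/10 = 7/15
  d_1[D] = 0*1/10 + 2/3*3/20 + 1/3*1/10 + 0*3/20 = 2/15
d_1 = (A=7/60, B=17/60, C=7/15, D=2/15)
  d_2[A] = 7/60*3/20 + 17/60*1/10 + 7/15*3/20 + 2/15*13/20 = 81/400
  d_2[B] = 7/60*11/20 + 17/60*3/10 + 7/15*1/4 + 2/15*1/10 = 67/240
  d_2[C] = 7/60*1/5 + 17/60*9/20 + 7/15*1/2 + 2/15*1/10 = 159/400
  d_2[D] = 7/60*1/10 + 17/60*3/20 + 7/15*1/10 + 2/15*3/20 = 29/240
d_2 = (A=81/400, B=67/240, C=159/400, D=29/240)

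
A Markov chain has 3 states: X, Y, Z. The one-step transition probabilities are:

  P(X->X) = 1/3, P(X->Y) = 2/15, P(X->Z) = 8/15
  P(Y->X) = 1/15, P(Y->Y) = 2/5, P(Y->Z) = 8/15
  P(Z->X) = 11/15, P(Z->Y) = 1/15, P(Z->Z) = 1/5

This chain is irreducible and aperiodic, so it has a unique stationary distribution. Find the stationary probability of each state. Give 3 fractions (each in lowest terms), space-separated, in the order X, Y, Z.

The stationary distribution satisfies pi = pi * P, i.e.:
  pi_X = 1/3*pi_X + 1/15*pi_Y + 11/15*pi_Z
  pi_Y = 2/15*pi_X + 2/5*pi_Y + 1/15*pi_Z
  pi_Z = 8/15*pi_X + 8/15*pi_Y + 1/5*pi_Z
with normalization: pi_X + pi_Y + pi_Z = 1.

Using the first 2 balance equations plus normalization, the linear system A*pi = b is:
  [-2/3, 1/15, 11/15] . pi = 0
  [2/15, -3/5, 1/15] . pi = 0
  [1, 1, 1] . pi = 1

Solving yields:
  pi_X = 5/11
  pi_Y = 8/55
  pi_Z = 2/5

Verification (pi * P):
  5/11*1/3 + 8/55*1/15 + 2/5*11/15 = 5/11 = pi_X  (ok)
  5/11*2/15 + 8/55*2/5 + 2/5*1/15 = 8/55 = pi_Y  (ok)
  5/11*8/15 + 8/55*8/15 + 2/5*1/5 = 2/5 = pi_Z  (ok)

Answer: 5/11 8/55 2/5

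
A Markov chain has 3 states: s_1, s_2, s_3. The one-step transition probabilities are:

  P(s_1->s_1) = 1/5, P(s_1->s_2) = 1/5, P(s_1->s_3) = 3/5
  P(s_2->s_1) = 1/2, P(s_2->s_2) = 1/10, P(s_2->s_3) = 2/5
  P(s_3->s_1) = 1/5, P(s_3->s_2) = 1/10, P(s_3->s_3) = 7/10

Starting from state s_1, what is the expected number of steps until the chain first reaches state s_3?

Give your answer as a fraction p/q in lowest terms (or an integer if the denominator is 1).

Let h_i = expected steps to first reach s_3 from state i.
Boundary: h_s_3 = 0.
First-step equations for the other states:
  h_s_1 = 1 + 1/5*h_s_1 + 1/5*h_s_2 + 3/5*h_s_3
  h_s_2 = 1 + 1/2*h_s_1 + 1/10*h_s_2 + 2/5*h_s_3

Substituting h_s_3 = 0 and rearranging gives the linear system (I - Q) h = 1:
  [4/5, -1/5] . (h_s_1, h_s_2) = 1
  [-1/2, 9/10] . (h_s_1, h_s_2) = 1

Solving yields:
  h_s_1 = 55/31
  h_s_2 = 65/31

Starting state is s_1, so the expected hitting time is h_s_1 = 55/31.

Answer: 55/31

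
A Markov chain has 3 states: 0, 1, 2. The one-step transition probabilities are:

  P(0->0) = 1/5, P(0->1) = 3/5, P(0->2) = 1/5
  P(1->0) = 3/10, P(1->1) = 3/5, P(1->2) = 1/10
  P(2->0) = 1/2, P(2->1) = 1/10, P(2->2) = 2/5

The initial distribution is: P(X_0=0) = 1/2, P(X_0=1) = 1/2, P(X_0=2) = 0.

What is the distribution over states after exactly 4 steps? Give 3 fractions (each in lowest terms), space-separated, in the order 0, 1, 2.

Answer: 6119/20000 2037/4000 231/1250

Derivation:
Propagating the distribution step by step (d_{t+1} = d_t * P):
d_0 = (0=1/2, 1=1/2, 2=0)
  d_1[0] = 1/2*1/5 + 1/2*3/10 + 0*1/2 = 1/4
  d_1[1] = 1/2*3/5 + 1/2*3/5 + 0*1/10 = 3/5
  d_1[2] = 1/2*1/5 + 1/2*1/10 + 0*2/5 = 3/20
d_1 = (0=1/4, 1=3/5, 2=3/20)
  d_2[0] = 1/4*1/5 + 3/5*3/10 + 3/20*1/2 = 61/200
  d_2[1] = 1/4*3/5 + 3/5*3/5 + 3/20*1/10 = 21/40
  d_2[2] = 1/4*1/5 + 3/5*1/10 + 3/20*2/5 = 17/100
d_2 = (0=61/200, 1=21/40, 2=17/100)
  d_3[0] = 61/200*1/5 + 21/40*3/10 + 17/100*1/2 = 607/2000
  d_3[1] = 61/200*3/5 + 21/40*3/5 + 17/100*1/10 = 103/200
  d_3[2] = 61/200*1/5 + 21/40*1/10 + 17/100*2/5 = 363/2000
d_3 = (0=607/2000, 1=103/200, 2=363/2000)
  d_4[0] = 607/2000*1/5 + 103/200*3/10 + 363/2000*1/2 = 6119/20000
  d_4[1] = 607/2000*3/5 + 103/200*3/5 + 363/2000*1/10 = 2037/4000
  d_4[2] = 607/2000*1/5 + 103/200*1/10 + 363/2000*2/5 = 231/1250
d_4 = (0=6119/20000, 1=2037/4000, 2=231/1250)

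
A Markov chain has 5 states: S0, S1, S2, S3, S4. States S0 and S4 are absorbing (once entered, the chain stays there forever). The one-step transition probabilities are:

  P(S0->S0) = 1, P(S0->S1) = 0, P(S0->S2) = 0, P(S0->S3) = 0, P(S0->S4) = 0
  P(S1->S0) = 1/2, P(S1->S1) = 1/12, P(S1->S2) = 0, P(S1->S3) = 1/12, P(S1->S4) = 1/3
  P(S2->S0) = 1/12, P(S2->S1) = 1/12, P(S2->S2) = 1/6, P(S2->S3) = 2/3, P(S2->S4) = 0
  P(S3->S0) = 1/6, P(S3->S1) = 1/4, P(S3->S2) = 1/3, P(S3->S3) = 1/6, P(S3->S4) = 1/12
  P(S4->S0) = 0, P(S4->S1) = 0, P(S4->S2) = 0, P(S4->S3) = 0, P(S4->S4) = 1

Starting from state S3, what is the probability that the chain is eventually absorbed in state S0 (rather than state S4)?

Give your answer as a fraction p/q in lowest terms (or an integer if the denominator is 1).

Answer: 78/119

Derivation:
Let a_i = P(absorbed in S0 | start in state i).
Boundary conditions: a_S0 = 1, a_S4 = 0.
For each transient state i, a_i = sum_j P(i->j) * a_j:
  a_S1 = 1/2*a_S0 + 1/12*a_S1 + 0*a_S2 + 1/12*a_S3 + 1/3*a_S4
  a_S2 = 1/12*a_S0 + 1/12*a_S1 + 1/6*a_S2 + 2/3*a_S3 + 0*a_S4
  a_S3 = 1/6*a_S0 + 1/4*a_S1 + 1/3*a_S2 + 1/6*a_S3 + 1/12*a_S4

Substituting a_S0 = 1 and a_S4 = 0, rearrange to (I - Q) a = r where r[i] = P(i -> S0):
  [11/12, 0, -1/12] . (a_S1, a_S2, a_S3) = 1/2
  [-1/12, 5/6, -2/3] . (a_S1, a_S2, a_S3) = 1/12
  [-1/4, -1/3, 5/6] . (a_S1, a_S2, a_S3) = 1/6

Solving yields:
  a_S1 = 72/119
  a_S2 = 163/238
  a_S3 = 78/119

Starting state is S3, so the absorption probability is a_S3 = 78/119.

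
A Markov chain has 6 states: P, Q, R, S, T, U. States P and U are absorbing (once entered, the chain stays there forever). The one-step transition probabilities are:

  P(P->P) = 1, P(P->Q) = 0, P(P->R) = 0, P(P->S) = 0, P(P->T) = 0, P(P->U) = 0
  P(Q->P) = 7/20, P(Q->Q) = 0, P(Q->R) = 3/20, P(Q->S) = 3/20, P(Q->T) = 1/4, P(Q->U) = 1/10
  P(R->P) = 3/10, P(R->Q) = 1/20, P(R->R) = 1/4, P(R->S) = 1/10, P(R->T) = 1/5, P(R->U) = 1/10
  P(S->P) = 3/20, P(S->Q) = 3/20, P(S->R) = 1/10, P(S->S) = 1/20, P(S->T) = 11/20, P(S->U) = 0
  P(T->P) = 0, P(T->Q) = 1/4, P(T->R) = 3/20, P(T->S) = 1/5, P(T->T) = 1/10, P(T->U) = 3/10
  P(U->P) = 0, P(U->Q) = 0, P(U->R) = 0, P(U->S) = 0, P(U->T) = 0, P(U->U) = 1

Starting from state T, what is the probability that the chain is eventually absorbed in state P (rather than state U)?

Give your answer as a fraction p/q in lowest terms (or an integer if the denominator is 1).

Answer: 3267/8143

Derivation:
Let a_i = P(absorbed in P | start in state i).
Boundary conditions: a_P = 1, a_U = 0.
For each transient state i, a_i = sum_j P(i->j) * a_j:
  a_Q = 7/20*a_P + 0*a_Q + 3/20*a_R + 3/20*a_S + 1/4*a_T + 1/10*a_U
  a_R = 3/10*a_P + 1/20*a_Q + 1/4*a_R + 1/10*a_S + 1/5*a_T + 1/10*a_U
  a_S = 3/20*a_P + 3/20*a_Q + 1/10*a_R + 1/20*a_S + 11/20*a_T + 0*a_U
  a_T = 0*a_P + 1/4*a_Q + 3/20*a_R + 1/5*a_S + 1/10*a_T + 3/10*a_U

Substituting a_P = 1 and a_U = 0, rearrange to (I - Q) a = r where r[i] = P(i -> P):
  [1, -3/20, -3/20, -1/4] . (a_Q, a_R, a_S, a_T) = 7/20
  [-1/20, 3/4, -1/10, -1/5] . (a_Q, a_R, a_S, a_T) = 3/10
  [-3/20, -1/10, 19/20, -11/20] . (a_Q, a_R, a_S, a_T) = 3/20
  [-1/4, -3/20, -1/5, 9/10] . (a_Q, a_R, a_S, a_T) = 0

Solving yields:
  a_Q = 5105/8143
  a_R = 5071/8143
  a_S = 4517/8143
  a_T = 3267/8143

Starting state is T, so the absorption probability is a_T = 3267/8143.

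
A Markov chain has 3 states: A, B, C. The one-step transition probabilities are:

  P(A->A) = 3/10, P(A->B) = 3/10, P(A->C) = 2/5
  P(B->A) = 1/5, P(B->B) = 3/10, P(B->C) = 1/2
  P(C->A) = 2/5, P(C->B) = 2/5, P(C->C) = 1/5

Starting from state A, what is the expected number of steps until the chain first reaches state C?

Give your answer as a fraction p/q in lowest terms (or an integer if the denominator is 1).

Let h_i = expected steps to first reach C from state i.
Boundary: h_C = 0.
First-step equations for the other states:
  h_A = 1 + 3/10*h_A + 3/10*h_B + 2/5*h_C
  h_B = 1 + 1/5*h_A + 3/10*h_B + 1/2*h_C

Substituting h_C = 0 and rearranging gives the linear system (I - Q) h = 1:
  [7/10, -3/10] . (h_A, h_B) = 1
  [-1/5, 7/10] . (h_A, h_B) = 1

Solving yields:
  h_A = 100/43
  h_B = 90/43

Starting state is A, so the expected hitting time is h_A = 100/43.

Answer: 100/43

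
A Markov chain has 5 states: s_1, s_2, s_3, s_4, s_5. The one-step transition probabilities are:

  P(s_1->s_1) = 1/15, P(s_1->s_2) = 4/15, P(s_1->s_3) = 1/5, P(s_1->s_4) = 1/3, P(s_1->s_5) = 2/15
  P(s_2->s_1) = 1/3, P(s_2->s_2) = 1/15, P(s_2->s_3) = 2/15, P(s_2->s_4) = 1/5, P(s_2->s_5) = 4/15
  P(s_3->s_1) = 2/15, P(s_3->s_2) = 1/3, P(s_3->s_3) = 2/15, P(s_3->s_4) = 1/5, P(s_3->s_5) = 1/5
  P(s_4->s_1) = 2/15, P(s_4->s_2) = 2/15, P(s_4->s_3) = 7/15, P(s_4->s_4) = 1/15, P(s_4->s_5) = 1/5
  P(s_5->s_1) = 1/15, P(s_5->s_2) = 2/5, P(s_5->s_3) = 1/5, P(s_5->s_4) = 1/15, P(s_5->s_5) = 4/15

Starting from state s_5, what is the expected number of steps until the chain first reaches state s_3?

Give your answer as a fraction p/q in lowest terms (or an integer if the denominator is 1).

Let h_i = expected steps to first reach s_3 from state i.
Boundary: h_s_3 = 0.
First-step equations for the other states:
  h_s_1 = 1 + 1/15*h_s_1 + 4/15*h_s_2 + 1/5*h_s_3 + 1/3*h_s_4 + 2/15*h_s_5
  h_s_2 = 1 + 1/3*h_s_1 + 1/15*h_s_2 + 2/15*h_s_3 + 1/5*h_s_4 + 4/15*h_s_5
  h_s_4 = 1 + 2/15*h_s_1 + 2/15*h_s_2 + 7/15*h_s_3 + 1/15*h_s_4 + 1/5*h_s_5
  h_s_5 = 1 + 1/15*h_s_1 + 2/5*h_s_2 + 1/5*h_s_3 + 1/15*h_s_4 + 4/15*h_s_5

Substituting h_s_3 = 0 and rearranging gives the linear system (I - Q) h = 1:
  [14/15, -4/15, -1/3, -2/15] . (h_s_1, h_s_2, h_s_4, h_s_5) = 1
  [-1/3, 14/15, -1/5, -4/15] . (h_s_1, h_s_2, h_s_4, h_s_5) = 1
  [-2/15, -2/15, 14/15, -1/5] . (h_s_1, h_s_2, h_s_4, h_s_5) = 1
  [-1/15, -2/5, -1/15, 11/15] . (h_s_1, h_s_2, h_s_4, h_s_5) = 1

Solving yields:
  h_s_1 = 10945/2601
  h_s_2 = 23825/5202
  h_s_4 = 505/153
  h_s_5 = 3940/867

Starting state is s_5, so the expected hitting time is h_s_5 = 3940/867.

Answer: 3940/867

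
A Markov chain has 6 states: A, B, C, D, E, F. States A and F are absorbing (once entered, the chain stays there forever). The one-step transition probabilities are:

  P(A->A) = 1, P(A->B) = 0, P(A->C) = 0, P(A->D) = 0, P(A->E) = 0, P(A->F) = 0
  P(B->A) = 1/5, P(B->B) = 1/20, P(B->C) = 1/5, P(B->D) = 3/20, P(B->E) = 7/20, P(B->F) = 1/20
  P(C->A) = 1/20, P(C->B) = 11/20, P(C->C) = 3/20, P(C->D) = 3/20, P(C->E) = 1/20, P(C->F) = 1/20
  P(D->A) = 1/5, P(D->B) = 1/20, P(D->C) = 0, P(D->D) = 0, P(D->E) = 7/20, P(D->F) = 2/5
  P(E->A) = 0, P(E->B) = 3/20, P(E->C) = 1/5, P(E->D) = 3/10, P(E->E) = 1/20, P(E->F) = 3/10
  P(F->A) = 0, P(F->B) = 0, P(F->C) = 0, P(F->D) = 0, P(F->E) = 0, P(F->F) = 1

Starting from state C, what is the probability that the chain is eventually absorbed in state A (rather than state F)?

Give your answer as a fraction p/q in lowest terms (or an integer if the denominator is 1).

Let a_i = P(absorbed in A | start in state i).
Boundary conditions: a_A = 1, a_F = 0.
For each transient state i, a_i = sum_j P(i->j) * a_j:
  a_B = 1/5*a_A + 1/20*a_B + 1/5*a_C + 3/20*a_D + 7/20*a_E + 1/20*a_F
  a_C = 1/20*a_A + 11/20*a_B + 3/20*a_C + 3/20*a_D + 1/20*a_E + 1/20*a_F
  a_D = 1/5*a_A + 1/20*a_B + 0*a_C + 0*a_D + 7/20*a_E + 2/5*a_F
  a_E = 0*a_A + 3/20*a_B + 1/5*a_C + 3/10*a_D + 1/20*a_E + 3/10*a_F

Substituting a_A = 1 and a_F = 0, rearrange to (I - Q) a = r where r[i] = P(i -> A):
  [19/20, -1/5, -3/20, -7/20] . (a_B, a_C, a_D, a_E) = 1/5
  [-11/20, 17/20, -3/20, -1/20] . (a_B, a_C, a_D, a_E) = 1/20
  [-1/20, 0, 1, -7/20] . (a_B, a_C, a_D, a_E) = 1/5
  [-3/20, -1/5, -3/10, 19/20] . (a_B, a_C, a_D, a_E) = 0

Solving yields:
  a_B = 674/1529
  a_C = 633/1529
  a_D = 476/1529
  a_E = 390/1529

Starting state is C, so the absorption probability is a_C = 633/1529.

Answer: 633/1529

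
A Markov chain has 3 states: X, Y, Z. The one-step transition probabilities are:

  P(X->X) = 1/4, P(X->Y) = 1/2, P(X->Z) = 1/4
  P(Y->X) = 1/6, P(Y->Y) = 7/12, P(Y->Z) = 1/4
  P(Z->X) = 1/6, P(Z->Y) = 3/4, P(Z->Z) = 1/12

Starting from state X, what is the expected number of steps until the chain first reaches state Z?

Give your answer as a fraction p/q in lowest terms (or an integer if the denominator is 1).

Answer: 4

Derivation:
Let h_i = expected steps to first reach Z from state i.
Boundary: h_Z = 0.
First-step equations for the other states:
  h_X = 1 + 1/4*h_X + 1/2*h_Y + 1/4*h_Z
  h_Y = 1 + 1/6*h_X + 7/12*h_Y + 1/4*h_Z

Substituting h_Z = 0 and rearranging gives the linear system (I - Q) h = 1:
  [3/4, -1/2] . (h_X, h_Y) = 1
  [-1/6, 5/12] . (h_X, h_Y) = 1

Solving yields:
  h_X = 4
  h_Y = 4

Starting state is X, so the expected hitting time is h_X = 4.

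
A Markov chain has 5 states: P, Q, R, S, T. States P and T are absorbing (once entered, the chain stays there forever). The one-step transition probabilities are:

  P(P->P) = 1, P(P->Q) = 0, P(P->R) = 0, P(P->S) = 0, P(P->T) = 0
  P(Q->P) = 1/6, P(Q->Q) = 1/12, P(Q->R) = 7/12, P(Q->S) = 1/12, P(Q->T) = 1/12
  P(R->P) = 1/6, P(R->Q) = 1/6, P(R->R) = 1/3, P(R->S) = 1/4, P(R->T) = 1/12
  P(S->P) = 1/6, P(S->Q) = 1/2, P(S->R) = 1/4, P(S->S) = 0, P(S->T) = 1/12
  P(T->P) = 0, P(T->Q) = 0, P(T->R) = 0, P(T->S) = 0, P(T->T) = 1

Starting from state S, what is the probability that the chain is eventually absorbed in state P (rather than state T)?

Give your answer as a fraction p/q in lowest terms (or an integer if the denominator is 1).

Answer: 2/3

Derivation:
Let a_i = P(absorbed in P | start in state i).
Boundary conditions: a_P = 1, a_T = 0.
For each transient state i, a_i = sum_j P(i->j) * a_j:
  a_Q = 1/6*a_P + 1/12*a_Q + 7/12*a_R + 1/12*a_S + 1/12*a_T
  a_R = 1/6*a_P + 1/6*a_Q + 1/3*a_R + 1/4*a_S + 1/12*a_T
  a_S = 1/6*a_P + 1/2*a_Q + 1/4*a_R + 0*a_S + 1/12*a_T

Substituting a_P = 1 and a_T = 0, rearrange to (I - Q) a = r where r[i] = P(i -> P):
  [11/12, -7/12, -1/12] . (a_Q, a_R, a_S) = 1/6
  [-1/6, 2/3, -1/4] . (a_Q, a_R, a_S) = 1/6
  [-1/2, -1/4, 1] . (a_Q, a_R, a_S) = 1/6

Solving yields:
  a_Q = 2/3
  a_R = 2/3
  a_S = 2/3

Starting state is S, so the absorption probability is a_S = 2/3.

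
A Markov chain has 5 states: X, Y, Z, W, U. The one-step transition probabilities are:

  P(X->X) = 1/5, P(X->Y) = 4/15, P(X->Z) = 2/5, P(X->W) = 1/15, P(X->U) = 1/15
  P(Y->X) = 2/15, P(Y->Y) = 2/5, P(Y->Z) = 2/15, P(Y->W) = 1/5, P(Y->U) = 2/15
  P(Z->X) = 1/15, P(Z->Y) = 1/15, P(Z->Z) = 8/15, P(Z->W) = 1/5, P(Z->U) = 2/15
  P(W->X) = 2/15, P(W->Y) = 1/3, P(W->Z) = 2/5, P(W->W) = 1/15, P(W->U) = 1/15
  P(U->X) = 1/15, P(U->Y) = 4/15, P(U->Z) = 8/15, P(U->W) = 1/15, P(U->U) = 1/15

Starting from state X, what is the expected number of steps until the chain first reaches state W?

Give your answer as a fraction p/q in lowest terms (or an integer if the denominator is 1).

Answer: 7005/1051

Derivation:
Let h_i = expected steps to first reach W from state i.
Boundary: h_W = 0.
First-step equations for the other states:
  h_X = 1 + 1/5*h_X + 4/15*h_Y + 2/5*h_Z + 1/15*h_W + 1/15*h_U
  h_Y = 1 + 2/15*h_X + 2/5*h_Y + 2/15*h_Z + 1/5*h_W + 2/15*h_U
  h_Z = 1 + 1/15*h_X + 1/15*h_Y + 8/15*h_Z + 1/5*h_W + 2/15*h_U
  h_U = 1 + 1/15*h_X + 4/15*h_Y + 8/15*h_Z + 1/15*h_W + 1/15*h_U

Substituting h_W = 0 and rearranging gives the linear system (I - Q) h = 1:
  [4/5, -4/15, -2/5, -1/15] . (h_X, h_Y, h_Z, h_U) = 1
  [-2/15, 3/5, -2/15, -2/15] . (h_X, h_Y, h_Z, h_U) = 1
  [-1/15, -1/15, 7/15, -2/15] . (h_X, h_Y, h_Z, h_U) = 1
  [-1/15, -4/15, -8/15, 14/15] . (h_X, h_Y, h_Z, h_U) = 1

Solving yields:
  h_X = 7005/1051
  h_Y = 6195/1051
  h_Z = 6105/1051
  h_U = 6885/1051

Starting state is X, so the expected hitting time is h_X = 7005/1051.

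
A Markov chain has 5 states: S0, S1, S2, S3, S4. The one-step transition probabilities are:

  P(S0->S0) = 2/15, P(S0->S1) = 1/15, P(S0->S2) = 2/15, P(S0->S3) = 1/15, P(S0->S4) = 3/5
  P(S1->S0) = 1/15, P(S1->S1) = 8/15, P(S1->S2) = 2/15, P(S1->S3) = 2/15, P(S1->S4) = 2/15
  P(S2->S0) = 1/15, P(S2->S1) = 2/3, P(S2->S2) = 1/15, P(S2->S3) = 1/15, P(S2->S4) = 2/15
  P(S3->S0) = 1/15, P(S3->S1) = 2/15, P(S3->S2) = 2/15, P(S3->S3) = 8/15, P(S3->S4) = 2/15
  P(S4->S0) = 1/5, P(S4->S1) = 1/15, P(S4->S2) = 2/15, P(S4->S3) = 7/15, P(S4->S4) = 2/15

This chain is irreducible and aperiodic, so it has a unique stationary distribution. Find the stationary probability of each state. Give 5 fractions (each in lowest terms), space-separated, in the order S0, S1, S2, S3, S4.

Answer: 19/196 89/294 1/8 349/1176 5/28

Derivation:
The stationary distribution satisfies pi = pi * P, i.e.:
  pi_S0 = 2/15*pi_S0 + 1/15*pi_S1 + 1/15*pi_S2 + 1/15*pi_S3 + 1/5*pi_S4
  pi_S1 = 1/15*pi_S0 + 8/15*pi_S1 + 2/3*pi_S2 + 2/15*pi_S3 + 1/15*pi_S4
  pi_S2 = 2/15*pi_S0 + 2/15*pi_S1 + 1/15*pi_S2 + 2/15*pi_S3 + 2/15*pi_S4
  pi_S3 = 1/15*pi_S0 + 2/15*pi_S1 + 1/15*pi_S2 + 8/15*pi_S3 + 7/15*pi_S4
  pi_S4 = 3/5*pi_S0 + 2/15*pi_S1 + 2/15*pi_S2 + 2/15*pi_S3 + 2/15*pi_S4
with normalization: pi_S0 + pi_S1 + pi_S2 + pi_S3 + pi_S4 = 1.

Using the first 4 balance equations plus normalization, the linear system A*pi = b is:
  [-13/15, 1/15, 1/15, 1/15, 1/5] . pi = 0
  [1/15, -7/15, 2/3, 2/15, 1/15] . pi = 0
  [2/15, 2/15, -14/15, 2/15, 2/15] . pi = 0
  [1/15, 2/15, 1/15, -7/15, 7/15] . pi = 0
  [1, 1, 1, 1, 1] . pi = 1

Solving yields:
  pi_S0 = 19/196
  pi_S1 = 89/294
  pi_S2 = 1/8
  pi_S3 = 349/1176
  pi_S4 = 5/28

Verification (pi * P):
  19/196*2/15 + 89/294*1/15 + 1/8*1/15 + 349/1176*1/15 + 5/28*1/5 = 19/196 = pi_S0  (ok)
  19/196*1/15 + 89/294*8/15 + 1/8*2/3 + 349/1176*2/15 + 5/28*1/15 = 89/294 = pi_S1  (ok)
  19/196*2/15 + 89/294*2/15 + 1/8*1/15 + 349/1176*2/15 + 5/28*2/15 = 1/8 = pi_S2  (ok)
  19/196*1/15 + 89/294*2/15 + 1/8*1/15 + 349/1176*8/15 + 5/28*7/15 = 349/1176 = pi_S3  (ok)
  19/196*3/5 + 89/294*2/15 + 1/8*2/15 + 349/1176*2/15 + 5/28*2/15 = 5/28 = pi_S4  (ok)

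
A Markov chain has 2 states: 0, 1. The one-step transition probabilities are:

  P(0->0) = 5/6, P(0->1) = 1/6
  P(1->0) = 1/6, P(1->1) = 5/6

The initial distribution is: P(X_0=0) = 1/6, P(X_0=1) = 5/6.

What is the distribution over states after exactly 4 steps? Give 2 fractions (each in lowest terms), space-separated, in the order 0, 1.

Answer: 211/486 275/486

Derivation:
Propagating the distribution step by step (d_{t+1} = d_t * P):
d_0 = (0=1/6, 1=5/6)
  d_1[0] = 1/6*5/6 + 5/6*1/6 = 5/18
  d_1[1] = 1/6*1/6 + 5/6*5/6 = 13/18
d_1 = (0=5/18, 1=13/18)
  d_2[0] = 5/18*5/6 + 13/18*1/6 = 19/54
  d_2[1] = 5/18*1/6 + 13/18*5/6 = 35/54
d_2 = (0=19/54, 1=35/54)
  d_3[0] = 19/54*5/6 + 35/54*1/6 = 65/162
  d_3[1] = 19/54*1/6 + 35/54*5/6 = 97/162
d_3 = (0=65/162, 1=97/162)
  d_4[0] = 65/162*5/6 + 97/162*1/6 = 211/486
  d_4[1] = 65/162*1/6 + 97/162*5/6 = 275/486
d_4 = (0=211/486, 1=275/486)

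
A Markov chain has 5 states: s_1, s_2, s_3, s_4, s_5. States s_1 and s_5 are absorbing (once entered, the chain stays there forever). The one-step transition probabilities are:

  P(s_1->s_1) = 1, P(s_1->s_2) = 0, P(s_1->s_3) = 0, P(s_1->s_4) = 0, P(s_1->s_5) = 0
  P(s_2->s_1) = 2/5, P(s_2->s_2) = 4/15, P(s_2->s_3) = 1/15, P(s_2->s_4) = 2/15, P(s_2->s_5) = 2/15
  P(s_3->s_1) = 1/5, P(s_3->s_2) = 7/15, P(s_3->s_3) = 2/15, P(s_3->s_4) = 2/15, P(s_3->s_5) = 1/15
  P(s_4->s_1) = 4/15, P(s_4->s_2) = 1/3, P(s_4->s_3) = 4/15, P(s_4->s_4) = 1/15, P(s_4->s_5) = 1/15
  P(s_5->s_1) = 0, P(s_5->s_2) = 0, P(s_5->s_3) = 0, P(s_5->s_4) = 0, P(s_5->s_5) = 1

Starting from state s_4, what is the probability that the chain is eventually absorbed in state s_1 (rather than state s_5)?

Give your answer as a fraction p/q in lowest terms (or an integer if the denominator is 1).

Answer: 1249/1620

Derivation:
Let a_i = P(absorbed in s_1 | start in state i).
Boundary conditions: a_s_1 = 1, a_s_5 = 0.
For each transient state i, a_i = sum_j P(i->j) * a_j:
  a_s_2 = 2/5*a_s_1 + 4/15*a_s_2 + 1/15*a_s_3 + 2/15*a_s_4 + 2/15*a_s_5
  a_s_3 = 1/5*a_s_1 + 7/15*a_s_2 + 2/15*a_s_3 + 2/15*a_s_4 + 1/15*a_s_5
  a_s_4 = 4/15*a_s_1 + 1/3*a_s_2 + 4/15*a_s_3 + 1/15*a_s_4 + 1/15*a_s_5

Substituting a_s_1 = 1 and a_s_5 = 0, rearrange to (I - Q) a = r where r[i] = P(i -> s_1):
  [11/15, -1/15, -2/15] . (a_s_2, a_s_3, a_s_4) = 2/5
  [-7/15, 13/15, -2/15] . (a_s_2, a_s_3, a_s_4) = 1/5
  [-1/3, -4/15, 14/15] . (a_s_2, a_s_3, a_s_4) = 4/15

Solving yields:
  a_s_2 = 611/810
  a_s_3 = 34/45
  a_s_4 = 1249/1620

Starting state is s_4, so the absorption probability is a_s_4 = 1249/1620.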